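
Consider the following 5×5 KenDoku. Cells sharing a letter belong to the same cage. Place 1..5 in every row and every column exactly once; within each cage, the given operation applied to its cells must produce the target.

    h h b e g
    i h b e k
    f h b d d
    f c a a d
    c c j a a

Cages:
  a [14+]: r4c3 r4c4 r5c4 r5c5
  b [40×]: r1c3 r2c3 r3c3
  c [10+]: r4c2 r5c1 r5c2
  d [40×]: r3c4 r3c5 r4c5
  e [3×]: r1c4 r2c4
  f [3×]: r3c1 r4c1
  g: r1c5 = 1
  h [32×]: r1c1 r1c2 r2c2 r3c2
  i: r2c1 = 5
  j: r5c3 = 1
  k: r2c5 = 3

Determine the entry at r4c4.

2

Cage h needs product 32; hence r1c1 = 4.
G is a freebie, which forces r1c5 = 1.
Cage i is a single given cell, leaving r2c1 = 5.
Cage k is a single given cell; hence r2c5 = 3.
Cage j is a single given cell; hence r5c3 = 1.
1 is placed in row 1; hence r1c2 = 2.
Row 1 now contains 2, leaving r1c3 = 5.
1 is placed in row 1, leaving r1c4 = 3.
Row 2 already has 3, leaving r2c4 = 1.
Row 2 now contains 1, which forces r2c2 = 4.
4 is placed in row 2, leaving r2c3 = 2.
Cage h needs product 32, leaving r3c2 = 1.
2 is placed in column 3, which forces r3c3 = 4.
2 is placed in column 3, leaving r4c3 = 3.
1 is placed in row 3, leaving r3c1 = 3.
Row 4 already has 3, which forces r4c1 = 1.
Row 4 already has 3, leaving r4c2 = 5.
Cage d needs product 40; hence r4c5 = 4.
Cage c has sum 10, so r5c1 = 2.
Cage c needs sum 10, leaving r5c2 = 3.
Row 5 now contains 2, so r5c5 = 5.
Cage d needs product 40, which forces r3c4 = 5.
5 is placed in column 5, leaving r3c5 = 2.
4 is placed in row 4; hence r4c4 = 2.
Row 5 now contains 5, leaving r5c4 = 4.
The full grid is 4 2 5 3 1 / 5 4 2 1 3 / 3 1 4 5 2 / 1 5 3 2 4 / 2 3 1 4 5.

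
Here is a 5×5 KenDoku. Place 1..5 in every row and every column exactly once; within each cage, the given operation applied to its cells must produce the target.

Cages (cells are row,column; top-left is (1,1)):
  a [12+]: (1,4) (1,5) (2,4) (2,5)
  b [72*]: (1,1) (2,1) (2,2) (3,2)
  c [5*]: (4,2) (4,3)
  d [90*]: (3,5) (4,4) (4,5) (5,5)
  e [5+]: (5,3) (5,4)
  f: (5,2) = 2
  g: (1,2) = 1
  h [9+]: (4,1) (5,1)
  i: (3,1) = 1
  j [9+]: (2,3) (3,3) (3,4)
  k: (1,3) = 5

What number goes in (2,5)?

Cage g is given, so (1,2) = 1.
K is a freebie, which forces (1,3) = 5.
Cage i is given, so (3,1) = 1.
Column 2 now contains 1; hence (4,2) = 5.
5 is placed in column 3; hence (4,3) = 1.
Cage d needs product 90; hence (4,4) = 3.
5 is placed in row 4, so (4,5) = 2.
Cage f is given; hence (5,2) = 2.
5 is placed in row 4, leaving (4,1) = 4.
Cage h's pair has sum 9, leaving (5,1) = 5.
The two cells of cage e must have sum 5, which forces (5,3) = 4.
Cage e's pair has sum 5, leaving (5,4) = 1.
Row 5 now contains 5, so (5,5) = 3.
Cage a needs sum 12; hence (1,4) = 2.
3 is placed in column 5, so (1,5) = 4.
1 is placed in column 4, which forces (2,4) = 5.
Cage a has sum 12, leaving (2,5) = 1.
Cage j needs sum 9, leaving (3,4) = 4.
3 is placed in column 5; hence (3,5) = 5.
Row 1 already has 2, leaving (1,1) = 3.
Cage b has product 72, so (2,1) = 2.
Cage b has product 72, which forces (2,2) = 4.
Row 2 already has 2, leaving (2,3) = 3.
4 is placed in row 3, leaving (3,2) = 3.
3 is placed in column 3; hence (3,3) = 2.
Completed grid: 3 1 5 2 4 / 2 4 3 5 1 / 1 3 2 4 5 / 4 5 1 3 2 / 5 2 4 1 3.

1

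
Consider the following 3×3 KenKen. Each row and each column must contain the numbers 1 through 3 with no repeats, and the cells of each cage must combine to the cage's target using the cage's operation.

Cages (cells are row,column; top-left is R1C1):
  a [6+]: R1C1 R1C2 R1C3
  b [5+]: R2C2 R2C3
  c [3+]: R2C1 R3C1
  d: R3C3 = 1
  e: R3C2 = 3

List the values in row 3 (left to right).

2 3 1

Cage e is a single given cell, leaving R3C2 = 3.
Cage d is given, which forces R3C3 = 1.
The two cells of cage c must have sum 3, which forces R2C1 = 1.
Column 2 now contains 3, which forces R2C2 = 2.
Cage b's pair has sum 5, which forces R2C3 = 3.
Row 3 already has 1, so R3C1 = 2.
Column 1 already has 2, so R1C1 = 3.
2 is placed in column 2, which forces R1C2 = 1.
Column 3 now contains 3, so R1C3 = 2.
Completed grid: 3 1 2 / 1 2 3 / 2 3 1.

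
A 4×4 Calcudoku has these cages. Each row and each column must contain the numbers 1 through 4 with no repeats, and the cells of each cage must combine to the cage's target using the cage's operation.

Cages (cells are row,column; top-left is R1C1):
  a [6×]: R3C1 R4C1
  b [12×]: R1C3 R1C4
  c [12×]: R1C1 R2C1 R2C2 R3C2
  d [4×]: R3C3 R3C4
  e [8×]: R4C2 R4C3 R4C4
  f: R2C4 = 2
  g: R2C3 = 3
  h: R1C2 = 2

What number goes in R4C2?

H is a freebie, which forces R1C2 = 2.
Cage g is a single given cell, which forces R2C3 = 3.
Cage f is a single given cell, which forces R2C4 = 2.
3 is placed in column 3, leaving R1C3 = 4.
Cage b needs two cells with product 12; hence R1C4 = 3.
Column 3 now contains 4; hence R3C3 = 1.
1 is placed in row 3, leaving R3C4 = 4.
Cage e needs product 8, which forces R4C3 = 2.
Column 4 now contains 4, which forces R4C4 = 1.
3 is placed in row 1; hence R1C1 = 1.
Cage c has product 12, leaving R2C1 = 4.
The 4 cells of cage c must have product 12, which forces R2C2 = 1.
The two cells of cage a must have product 6, which forces R3C1 = 2.
1 is placed in row 3, which forces R3C2 = 3.
Row 4 already has 2, which forces R4C1 = 3.
Row 4 already has 1, so R4C2 = 4.
The full grid is 1 2 4 3 / 4 1 3 2 / 2 3 1 4 / 3 4 2 1.

4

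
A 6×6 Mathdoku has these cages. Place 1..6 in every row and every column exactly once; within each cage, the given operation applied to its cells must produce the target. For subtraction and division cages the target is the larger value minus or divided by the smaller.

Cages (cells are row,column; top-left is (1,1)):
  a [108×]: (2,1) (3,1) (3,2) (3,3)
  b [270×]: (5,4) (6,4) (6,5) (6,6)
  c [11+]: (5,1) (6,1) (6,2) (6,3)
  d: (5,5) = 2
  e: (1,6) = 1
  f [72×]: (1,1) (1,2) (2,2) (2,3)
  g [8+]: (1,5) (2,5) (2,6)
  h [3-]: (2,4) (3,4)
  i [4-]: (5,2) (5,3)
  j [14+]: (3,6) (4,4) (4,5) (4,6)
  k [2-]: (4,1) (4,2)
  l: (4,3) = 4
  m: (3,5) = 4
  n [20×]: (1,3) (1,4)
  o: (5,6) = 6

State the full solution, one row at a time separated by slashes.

E is a freebie, leaving (1,6) = 1.
M is a freebie, so (3,5) = 4.
L is a freebie, which forces (4,3) = 4.
Cage b has product 270; hence (5,4) = 3.
Cage d is a single given cell, so (5,5) = 2.
O is a freebie, so (5,6) = 6.
Column 3 now contains 4, so (1,3) = 5.
The two cells of cage n must have product 20, leaving (1,4) = 4.
Row 1 already has 5, so (1,5) = 3.
The 3 cells of cage g must have sum 8, which forces (2,5) = 1.
Column 3 already has 5, which forces (5,3) = 1.
Cage g has sum 8, leaving (2,6) = 4.
Cage j needs sum 14; hence (4,4) = 1.
Row 5 already has 1, which forces (5,2) = 5.
Cage b has product 270, which forces (6,6) = 3.
The two cells of cage k must have difference 2, so (4,1) = 5.
Column 2 already has 5, so (4,2) = 3.
Cage j needs sum 14, which forces (4,5) = 6.
Row 4 now contains 5, leaving (4,6) = 2.
Row 5 now contains 5, which forces (5,1) = 4.
Cage c has sum 11; hence (6,1) = 1.
The 4 cells of cage c must have sum 11, which forces (6,2) = 4.
3 is placed in row 6, which forces (6,3) = 2.
Column 5 now contains 6, so (6,5) = 5.
The 4 cells of cage f must have product 72, which forces (1,1) = 2.
The 4 cells of cage f must have product 72, so (1,2) = 6.
Column 2 now contains 3, which forces (2,2) = 2.
Column 3 already has 2; hence (2,3) = 3.
2 is placed in row 2, which forces (2,4) = 5.
2 is placed in column 2, which forces (3,2) = 1.
Column 3 already has 3, leaving (3,3) = 6.
5 is placed in column 4; hence (3,4) = 2.
Column 6 already has 2, which forces (3,6) = 5.
5 is placed in row 6, so (6,4) = 6.
Row 2 already has 3; hence (2,1) = 6.
6 is placed in row 3, which forces (3,1) = 3.

2 6 5 4 3 1 / 6 2 3 5 1 4 / 3 1 6 2 4 5 / 5 3 4 1 6 2 / 4 5 1 3 2 6 / 1 4 2 6 5 3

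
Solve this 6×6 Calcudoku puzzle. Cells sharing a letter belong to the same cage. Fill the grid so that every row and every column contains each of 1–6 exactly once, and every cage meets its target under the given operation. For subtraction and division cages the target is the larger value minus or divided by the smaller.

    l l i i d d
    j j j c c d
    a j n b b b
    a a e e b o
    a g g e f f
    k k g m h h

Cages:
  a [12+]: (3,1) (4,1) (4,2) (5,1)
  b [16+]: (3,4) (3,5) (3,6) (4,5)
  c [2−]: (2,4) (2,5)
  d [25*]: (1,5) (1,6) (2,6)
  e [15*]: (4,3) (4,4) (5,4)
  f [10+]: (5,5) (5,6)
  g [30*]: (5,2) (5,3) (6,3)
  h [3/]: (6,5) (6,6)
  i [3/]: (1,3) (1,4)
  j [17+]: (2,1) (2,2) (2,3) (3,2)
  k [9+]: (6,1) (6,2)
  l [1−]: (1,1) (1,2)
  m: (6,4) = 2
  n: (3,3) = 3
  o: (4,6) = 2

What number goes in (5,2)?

1

Cage d has product 25, so (1,5) = 5.
The 3 cells of cage d must have product 25, leaving (1,6) = 1.
Cage d has product 25, which forces (2,6) = 5.
Cage n is given, leaving (3,3) = 3.
Cage o is given, so (4,6) = 2.
Cage m is a single given cell; hence (6,4) = 2.
Cage i needs two cells with quotient 3; hence (1,3) = 2.
The two cells of cage i must have quotient 3, which forces (1,4) = 6.
The two cells of cage h must have quotient 3, leaving (6,5) = 1.
The two cells of cage h must have quotient 3, which forces (6,6) = 3.
Cage b has sum 16, so (3,5) = 2.
Cage b needs sum 16, which forces (3,6) = 6.
Column 6 already has 6, which forces (5,6) = 4.
Row 5 already has 4, leaving (5,5) = 6.
Cage c needs two cells with difference 2, which forces (2,4) = 1.
Column 5 now contains 6, which forces (2,5) = 3.
3 is placed in column 5, leaving (4,5) = 4.
Cage g needs product 30; hence (6,3) = 6.
6 is placed in column 3; hence (2,3) = 4.
Cage j needs sum 17; hence (3,2) = 5.
Cage b has sum 16, which forces (3,4) = 4.
The 3 cells of cage e must have product 15, so (4,3) = 1.
Column 2 already has 5, which forces (5,2) = 1.
Column 3 now contains 1, leaving (5,3) = 5.
Row 5 now contains 5, leaving (5,4) = 3.
Column 2 already has 5, so (6,2) = 4.
Cage l needs two cells with difference 1, leaving (1,1) = 4.
Column 2 now contains 4; hence (1,2) = 3.
Row 3 already has 4, so (3,1) = 1.
Column 2 already has 3; hence (4,2) = 6.
Column 4 now contains 3; hence (4,4) = 5.
3 is placed in row 5, so (5,1) = 2.
Row 6 now contains 4, leaving (6,1) = 5.
2 is placed in column 1, which forces (2,1) = 6.
Column 2 already has 6; hence (2,2) = 2.
Row 4 now contains 6, leaving (4,1) = 3.
The full grid is 4 3 2 6 5 1 / 6 2 4 1 3 5 / 1 5 3 4 2 6 / 3 6 1 5 4 2 / 2 1 5 3 6 4 / 5 4 6 2 1 3.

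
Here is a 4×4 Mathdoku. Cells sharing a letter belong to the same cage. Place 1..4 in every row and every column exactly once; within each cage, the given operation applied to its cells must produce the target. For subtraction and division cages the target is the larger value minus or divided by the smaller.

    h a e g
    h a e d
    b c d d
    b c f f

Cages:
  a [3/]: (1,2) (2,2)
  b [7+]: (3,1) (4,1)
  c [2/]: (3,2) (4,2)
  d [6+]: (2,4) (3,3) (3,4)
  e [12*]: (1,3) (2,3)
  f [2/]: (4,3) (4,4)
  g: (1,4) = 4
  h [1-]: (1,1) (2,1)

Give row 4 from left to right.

3 4 2 1

G is a freebie; hence (1,4) = 4.
Row 1 already has 4, leaving (1,3) = 3.
Cage e's pair has product 12, so (2,3) = 4.
Row 1 now contains 3, leaving (1,2) = 1.
The two cells of cage a must have quotient 3; hence (2,2) = 3.
1 is placed in row 1, so (1,1) = 2.
The two cells of cage h must have difference 1, so (2,1) = 1.
Row 2 already has 1, so (2,4) = 2.
Cage d has sum 6, leaving (3,4) = 3.
Column 4 already has 2, so (4,4) = 1.
Row 3 already has 3, which forces (3,1) = 4.
Row 3 already has 4, which forces (3,2) = 2.
Cage d needs sum 6, which forces (3,3) = 1.
The two cells of cage b must have sum 7, leaving (4,1) = 3.
2 is placed in column 2, which forces (4,2) = 4.
Row 4 now contains 1; hence (4,3) = 2.
The full grid is 2 1 3 4 / 1 3 4 2 / 4 2 1 3 / 3 4 2 1.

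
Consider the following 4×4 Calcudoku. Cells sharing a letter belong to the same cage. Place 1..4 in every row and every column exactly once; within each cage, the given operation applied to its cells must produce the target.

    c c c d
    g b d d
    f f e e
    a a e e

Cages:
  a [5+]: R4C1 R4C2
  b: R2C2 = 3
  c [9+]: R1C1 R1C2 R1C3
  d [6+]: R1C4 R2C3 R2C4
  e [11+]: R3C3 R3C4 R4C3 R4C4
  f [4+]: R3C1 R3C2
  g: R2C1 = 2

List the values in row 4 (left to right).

Cage g is a single given cell, so R2C1 = 2.
Cage b is given; hence R2C2 = 3.
Row 2 already has 3; hence R2C3 = 1.
Row 2 now contains 1; hence R2C4 = 4.
3 is placed in column 2, so R3C2 = 1.
Cage d needs sum 6, leaving R1C4 = 1.
Row 3 already has 1, leaving R3C1 = 3.
3 is placed in row 3, so R3C4 = 2.
3 is placed in column 1, which forces R4C1 = 1.
Column 4 already has 2, which forces R4C4 = 3.
3 is placed in column 1; hence R1C1 = 4.
Cage c needs sum 9, leaving R1C2 = 2.
Cage c needs sum 9; hence R1C3 = 3.
Row 3 now contains 2, leaving R3C3 = 4.
Cage a's pair has sum 5, so R4C2 = 4.
Cage e has sum 11, so R4C3 = 2.
Completed grid: 4 2 3 1 / 2 3 1 4 / 3 1 4 2 / 1 4 2 3.

1 4 2 3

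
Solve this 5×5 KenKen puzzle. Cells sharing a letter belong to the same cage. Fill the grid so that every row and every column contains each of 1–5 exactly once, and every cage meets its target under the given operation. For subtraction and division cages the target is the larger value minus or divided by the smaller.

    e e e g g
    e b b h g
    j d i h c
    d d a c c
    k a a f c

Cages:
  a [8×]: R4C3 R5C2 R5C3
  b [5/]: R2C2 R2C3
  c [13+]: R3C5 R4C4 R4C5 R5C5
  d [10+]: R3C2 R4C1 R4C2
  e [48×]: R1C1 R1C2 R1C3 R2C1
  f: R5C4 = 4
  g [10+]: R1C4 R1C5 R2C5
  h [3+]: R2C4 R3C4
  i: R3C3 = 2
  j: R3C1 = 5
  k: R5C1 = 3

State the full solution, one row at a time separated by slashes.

1 4 3 5 2 / 4 1 5 2 3 / 5 3 2 1 4 / 2 5 4 3 1 / 3 2 1 4 5

J is a freebie, leaving R3C1 = 5.
Cage i is given, so R3C3 = 2.
2 is placed in row 3, so R3C4 = 1.
Cage k is given, so R5C1 = 3.
Cage f is a single given cell; hence R5C4 = 4.
1 is placed in column 4, which forces R2C4 = 2.
The 3 cells of cage a must have product 8; hence R4C3 = 4.
The 3 cells of cage a must have product 8, which forces R5C2 = 2.
Row 5 now contains 4, which forces R5C3 = 1.
Row 5 already has 1, leaving R5C5 = 5.
Cage e needs product 48, so R1C1 = 1.
Cage e needs product 48, leaving R1C2 = 4.
4 is placed in column 3; hence R1C3 = 3.
Row 1 now contains 3, which forces R1C4 = 5.
Row 1 now contains 4; hence R1C5 = 2.
Row 2 now contains 2; hence R2C1 = 4.
Cage b needs two cells with quotient 5; hence R2C2 = 1.
Column 3 now contains 1, which forces R2C3 = 5.
Row 2 already has 1; hence R2C5 = 3.
Column 2 now contains 4, so R3C2 = 3.
Column 5 now contains 3, so R3C5 = 4.
Column 1 now contains 1, which forces R4C1 = 2.
2 is placed in column 2; hence R4C2 = 5.
Cage c needs sum 13, leaving R4C4 = 3.
2 is placed in column 5; hence R4C5 = 1.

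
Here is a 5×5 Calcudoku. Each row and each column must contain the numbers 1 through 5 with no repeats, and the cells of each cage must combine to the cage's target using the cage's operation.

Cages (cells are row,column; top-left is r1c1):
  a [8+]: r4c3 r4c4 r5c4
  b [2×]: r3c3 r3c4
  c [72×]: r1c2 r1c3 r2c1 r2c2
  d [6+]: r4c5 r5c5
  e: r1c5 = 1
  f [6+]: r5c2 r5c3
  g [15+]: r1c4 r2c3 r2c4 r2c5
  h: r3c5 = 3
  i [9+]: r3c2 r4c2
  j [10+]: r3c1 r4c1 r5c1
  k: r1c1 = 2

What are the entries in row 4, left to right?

1 5 3 2 4

Cage k is given; hence r1c1 = 2.
Cage e is a single given cell, which forces r1c5 = 1.
H is a freebie, so r3c5 = 3.
Cage c needs product 72, which forces r2c1 = 3.
Cage c has product 72, leaving r2c2 = 2.
The 4 cells of cage g must have sum 15, so r1c4 = 5.
Row 5 needs a 3, and only r5c4 is open for it.
In row 4, 3 can only go at r4c3, so r4c3 = 3.
Cage c has product 72, so r1c2 = 3.
Column 3 already has 3, so r1c3 = 4.
Cage a needs sum 8, which forces r4c4 = 2.
2 is placed in row 4; hence r4c5 = 4.
Column 5 now contains 4, so r5c5 = 2.
Cage g needs sum 15, so r2c3 = 1.
The 4 cells of cage g must have sum 15, so r2c4 = 4.
Column 5 now contains 4; hence r2c5 = 5.
The two cells of cage i must have sum 9, so r3c2 = 4.
The two cells of cage b must have product 2, leaving r3c3 = 2.
Column 4 already has 2; hence r3c4 = 1.
4 is placed in row 4; hence r4c2 = 5.
Column 2 already has 5, which forces r5c2 = 1.
1 is placed in column 3, leaving r5c3 = 5.
Row 3 already has 1; hence r3c1 = 5.
Row 4 already has 5; hence r4c1 = 1.
5 is placed in row 5, which forces r5c1 = 4.
Completed grid: 2 3 4 5 1 / 3 2 1 4 5 / 5 4 2 1 3 / 1 5 3 2 4 / 4 1 5 3 2.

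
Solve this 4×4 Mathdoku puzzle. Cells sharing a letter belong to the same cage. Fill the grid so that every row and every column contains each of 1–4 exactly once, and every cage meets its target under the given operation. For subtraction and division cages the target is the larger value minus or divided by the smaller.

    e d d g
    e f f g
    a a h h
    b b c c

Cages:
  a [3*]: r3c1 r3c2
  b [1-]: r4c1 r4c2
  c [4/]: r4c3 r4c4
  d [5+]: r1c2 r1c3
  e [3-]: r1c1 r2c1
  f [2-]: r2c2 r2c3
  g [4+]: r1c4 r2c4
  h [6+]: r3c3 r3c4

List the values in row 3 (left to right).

3 1 4 2

The only place for 2 in column 1 is r4c1.
In row 4, 3 can only go at r4c2, so r4c2 = 3.
Cage a's pair has product 3, which forces r3c1 = 3.
Column 2 now contains 3, leaving r3c2 = 1.
The only place for 2 in row 1 is r1c2.
Cage d's pair has sum 5, leaving r1c3 = 3.
Row 1 now contains 3, leaving r1c4 = 1.
Column 2 now contains 2; hence r2c2 = 4.
Cage f needs two cells with difference 2, which forces r2c3 = 2.
Column 4 now contains 1, so r2c4 = 3.
Column 3 already has 2; hence r3c3 = 4.
Row 3 now contains 4, which forces r3c4 = 2.
4 is placed in column 3; hence r4c3 = 1.
Column 4 now contains 1, so r4c4 = 4.
1 is placed in row 1, which forces r1c1 = 4.
Row 2 now contains 4; hence r2c1 = 1.
The full grid is 4 2 3 1 / 1 4 2 3 / 3 1 4 2 / 2 3 1 4.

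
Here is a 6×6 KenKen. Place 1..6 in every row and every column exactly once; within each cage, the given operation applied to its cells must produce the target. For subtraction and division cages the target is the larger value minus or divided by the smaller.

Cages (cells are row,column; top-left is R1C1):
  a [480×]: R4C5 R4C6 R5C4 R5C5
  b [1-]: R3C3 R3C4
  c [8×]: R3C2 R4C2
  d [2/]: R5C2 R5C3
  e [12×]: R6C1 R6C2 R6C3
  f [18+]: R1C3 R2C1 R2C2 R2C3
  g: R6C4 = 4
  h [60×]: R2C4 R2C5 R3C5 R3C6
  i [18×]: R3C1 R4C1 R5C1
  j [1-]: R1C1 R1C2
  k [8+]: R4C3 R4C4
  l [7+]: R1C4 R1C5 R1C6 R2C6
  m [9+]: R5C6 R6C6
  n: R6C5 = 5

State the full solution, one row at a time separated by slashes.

4 5 6 1 3 2 / 5 3 4 6 2 1 / 6 4 3 2 1 5 / 1 2 5 3 6 4 / 3 1 2 5 4 6 / 2 6 1 4 5 3

Cage l needs sum 7, so R2C6 = 1.
Cage g is a single given cell, leaving R6C4 = 4.
Cage n is given; hence R6C5 = 5.
The 4 cells of cage a must have product 480, so R4C5 = 6.
Cage a has product 480, so R4C6 = 4.
The 4 cells of cage a must have product 480; hence R5C4 = 5.
Cage a has product 480, which forces R5C5 = 4.
Cage c needs two cells with product 8, so R3C2 = 4.
Cage h has product 60, which forces R3C6 = 5.
Row 4 already has 4, so R4C2 = 2.
Cage k's pair has sum 8, so R4C3 = 5.
The two cells of cage k must have sum 8, so R4C4 = 3.
Row 4 now contains 3, so R4C1 = 1.
The only place for 6 in row 3 is R3C1.
6 is placed in column 1, so R5C1 = 3.
3 is placed in row 5, leaving R5C6 = 6.
6 is placed in column 1, leaving R6C1 = 2.
Column 6 already has 6, which forces R6C6 = 3.
The 4 cells of cage l must have sum 7, which forces R1C4 = 1.
Cage l has sum 7; hence R1C5 = 3.
Column 6 already has 3, leaving R1C6 = 2.
3 is placed in column 5; hence R2C5 = 2.
Column 4 already has 1; hence R3C4 = 2.
Column 5 already has 2, leaving R3C5 = 1.
6 is placed in row 5, leaving R5C2 = 1.
6 is placed in row 5, leaving R5C3 = 2.
Column 2 now contains 1, so R6C2 = 6.
Row 6 now contains 6; hence R6C3 = 1.
The two cells of cage j must have difference 1; hence R1C1 = 4.
6 is placed in column 2; hence R1C2 = 5.
4 is placed in row 1, which forces R1C3 = 6.
Column 1 now contains 4, leaving R2C1 = 5.
Column 2 already has 5, leaving R2C2 = 3.
3 is placed in row 2, so R2C3 = 4.
2 is placed in row 2, so R2C4 = 6.
Row 3 now contains 1, so R3C3 = 3.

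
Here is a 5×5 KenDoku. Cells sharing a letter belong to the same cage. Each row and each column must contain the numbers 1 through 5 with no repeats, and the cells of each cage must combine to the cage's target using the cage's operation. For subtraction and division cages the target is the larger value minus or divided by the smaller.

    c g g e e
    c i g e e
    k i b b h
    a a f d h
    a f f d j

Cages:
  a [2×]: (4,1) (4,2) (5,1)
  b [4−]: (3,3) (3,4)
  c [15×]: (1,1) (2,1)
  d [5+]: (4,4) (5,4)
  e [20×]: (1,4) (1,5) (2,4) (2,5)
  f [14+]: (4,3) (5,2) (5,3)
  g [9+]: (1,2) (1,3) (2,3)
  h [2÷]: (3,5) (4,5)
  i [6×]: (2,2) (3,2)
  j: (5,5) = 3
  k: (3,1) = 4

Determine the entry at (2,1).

5

K is a freebie, which forces (3,1) = 4.
Cage a needs product 2, leaving (4,1) = 2.
Cage a has product 2, which forces (4,2) = 1.
Cage f needs sum 14; hence (4,3) = 5.
Row 4 already has 1, so (4,5) = 4.
The 3 cells of cage a must have product 2, so (5,1) = 1.
Cage f needs sum 14, which forces (5,2) = 5.
Cage f needs sum 14; hence (5,3) = 4.
Cage j is given, so (5,5) = 3.
The 3 cells of cage g must have sum 9, so (1,2) = 4.
Column 3 now contains 5; hence (3,3) = 1.
Cage b's pair has difference 4; hence (3,4) = 5.
The two cells of cage h must have quotient 2, so (3,5) = 2.
4 is placed in row 4; hence (4,4) = 3.
Row 5 already has 3, leaving (5,4) = 2.
2 is placed in column 4, so (1,4) = 1.
Cage e has product 20, which forces (1,5) = 5.
Cage i needs two cells with product 6, so (2,2) = 2.
Row 2 already has 2; hence (2,3) = 3.
The 4 cells of cage e must have product 20, which forces (2,4) = 4.
Cage e has product 20, which forces (2,5) = 1.
Row 3 now contains 2; hence (3,2) = 3.
Row 1 already has 5, which forces (1,1) = 3.
3 is placed in column 3; hence (1,3) = 2.
Row 2 already has 3, leaving (2,1) = 5.
The full grid is 3 4 2 1 5 / 5 2 3 4 1 / 4 3 1 5 2 / 2 1 5 3 4 / 1 5 4 2 3.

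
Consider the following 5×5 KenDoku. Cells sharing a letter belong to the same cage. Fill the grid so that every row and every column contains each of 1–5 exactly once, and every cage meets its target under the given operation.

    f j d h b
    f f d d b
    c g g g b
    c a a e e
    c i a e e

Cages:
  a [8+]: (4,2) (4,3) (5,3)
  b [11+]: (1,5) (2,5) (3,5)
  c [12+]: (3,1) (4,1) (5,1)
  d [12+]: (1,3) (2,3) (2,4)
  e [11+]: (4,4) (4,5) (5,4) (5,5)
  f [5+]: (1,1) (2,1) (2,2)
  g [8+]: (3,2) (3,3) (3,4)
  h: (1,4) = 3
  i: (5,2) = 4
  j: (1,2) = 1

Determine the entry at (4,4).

2

J is a freebie, which forces (1,2) = 1.
Cage h is given, so (1,4) = 3.
Column 2 already has 1, which forces (2,2) = 2.
Cage i is a single given cell, leaving (5,2) = 4.
Row 1 already has 1; hence (1,1) = 2.
The 3 cells of cage f must have sum 5, leaving (2,1) = 1.
Cage d has sum 12; hence (2,3) = 3.
Cage b needs sum 11, leaving (3,5) = 2.
Cage g has sum 8, leaving (3,2) = 3.
3 is placed in column 2, so (4,2) = 5.
The only place for 5 in row 3 is (3,1).
Cage c has sum 12; hence (4,1) = 4.
Column 1 already has 5; hence (5,1) = 3.
The 4 cells of cage e must have sum 11, leaving (4,5) = 3.
The only place for 5 in column 3 is (1,3).
Row 1 already has 5, so (1,5) = 4.
Cage d has sum 12, so (2,4) = 4.
Cage b needs sum 11, which forces (2,5) = 5.
Column 4 now contains 4, which forces (3,4) = 1.
1 is placed in column 4, leaving (4,4) = 2.
Column 4 now contains 2, which forces (5,4) = 5.
5 is placed in column 5, leaving (5,5) = 1.
Row 3 now contains 1, so (3,3) = 4.
Row 4 now contains 2, so (4,3) = 1.
Row 5 now contains 1, leaving (5,3) = 2.
Filled in: 2 1 5 3 4 / 1 2 3 4 5 / 5 3 4 1 2 / 4 5 1 2 3 / 3 4 2 5 1.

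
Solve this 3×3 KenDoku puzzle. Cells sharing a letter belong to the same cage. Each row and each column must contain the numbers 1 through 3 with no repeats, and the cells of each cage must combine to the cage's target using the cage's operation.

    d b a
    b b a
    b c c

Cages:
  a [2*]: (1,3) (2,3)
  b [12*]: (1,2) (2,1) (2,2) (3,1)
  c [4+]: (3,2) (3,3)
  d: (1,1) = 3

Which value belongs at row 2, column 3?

2

Cage d is a single given cell, leaving (1,1) = 3.
Cage b needs product 12; hence (1,2) = 2.
Row 1 now contains 2, which forces (1,3) = 1.
Cage b has product 12, leaving (2,2) = 3.
1 is placed in column 3; hence (2,3) = 2.
3 is placed in column 2, so (3,2) = 1.
1 is placed in column 3, which forces (3,3) = 3.
2 is placed in row 2, so (2,1) = 1.
1 is placed in row 3; hence (3,1) = 2.
Completed grid: 3 2 1 / 1 3 2 / 2 1 3.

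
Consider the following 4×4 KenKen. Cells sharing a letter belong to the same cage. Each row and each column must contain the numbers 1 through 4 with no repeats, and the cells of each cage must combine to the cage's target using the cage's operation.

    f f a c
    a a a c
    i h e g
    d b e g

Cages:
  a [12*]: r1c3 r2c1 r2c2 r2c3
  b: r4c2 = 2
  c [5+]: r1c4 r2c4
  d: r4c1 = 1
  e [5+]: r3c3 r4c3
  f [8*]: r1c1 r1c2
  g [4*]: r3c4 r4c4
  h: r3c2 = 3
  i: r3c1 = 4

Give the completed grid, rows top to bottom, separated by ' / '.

I is a freebie, leaving r3c1 = 4.
Cage h is a single given cell; hence r3c2 = 3.
Row 3 now contains 4, leaving r3c4 = 1.
Cage d is given, so r4c1 = 1.
B is a freebie, leaving r4c2 = 2.
Column 4 now contains 1, so r4c4 = 4.
Column 1 now contains 4; hence r1c1 = 2.
2 is placed in column 2, which forces r1c2 = 4.
2 is placed in row 1; hence r1c3 = 1.
2 is placed in row 1, leaving r1c4 = 3.
2 is placed in column 1; hence r2c1 = 3.
The 4 cells of cage a must have product 12, so r2c2 = 1.
Row 2 already has 3, leaving r2c3 = 4.
Column 4 already has 3, which forces r2c4 = 2.
Row 3 now contains 1, leaving r3c3 = 2.
4 is placed in row 4, so r4c3 = 3.

2 4 1 3 / 3 1 4 2 / 4 3 2 1 / 1 2 3 4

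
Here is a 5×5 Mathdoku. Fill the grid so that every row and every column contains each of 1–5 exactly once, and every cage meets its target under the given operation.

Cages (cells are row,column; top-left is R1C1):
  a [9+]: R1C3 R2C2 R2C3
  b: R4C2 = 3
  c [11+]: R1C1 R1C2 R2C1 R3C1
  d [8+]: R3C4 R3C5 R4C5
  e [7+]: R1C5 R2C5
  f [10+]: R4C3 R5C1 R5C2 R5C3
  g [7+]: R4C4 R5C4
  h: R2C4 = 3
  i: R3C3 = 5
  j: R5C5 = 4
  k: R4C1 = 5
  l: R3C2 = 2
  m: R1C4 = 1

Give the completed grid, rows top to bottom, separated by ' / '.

Cage m is given; hence R1C4 = 1.
Cage h is a single given cell, so R2C4 = 3.
Cage l is given; hence R3C2 = 2.
Cage i is given, which forces R3C3 = 5.
5 is placed in row 3, leaving R3C4 = 4.
Cage k is a single given cell, so R4C1 = 5.
Cage b is a single given cell; hence R4C2 = 3.
5 is placed in row 4, so R4C4 = 2.
2 is placed in column 4; hence R5C4 = 5.
Cage j is a single given cell, which forces R5C5 = 4.
The 3 cells of cage d must have sum 8, which forces R3C5 = 3.
Cage f has sum 10; hence R4C3 = 4.
4 is placed in column 5, so R4C5 = 1.
Row 5 now contains 4, leaving R5C2 = 1.
4 is placed in column 3, leaving R1C3 = 3.
Row 3 already has 3, leaving R3C1 = 1.
Column 3 already has 3; hence R5C3 = 2.
3 is placed in row 1; hence R1C1 = 2.
Cage c has sum 11, leaving R1C2 = 4.
Row 1 already has 2, so R1C5 = 5.
Cage c needs sum 11; hence R2C1 = 4.
Cage a has sum 9; hence R2C2 = 5.
Column 3 now contains 2; hence R2C3 = 1.
Column 5 already has 5, which forces R2C5 = 2.
Row 5 now contains 2, leaving R5C1 = 3.

2 4 3 1 5 / 4 5 1 3 2 / 1 2 5 4 3 / 5 3 4 2 1 / 3 1 2 5 4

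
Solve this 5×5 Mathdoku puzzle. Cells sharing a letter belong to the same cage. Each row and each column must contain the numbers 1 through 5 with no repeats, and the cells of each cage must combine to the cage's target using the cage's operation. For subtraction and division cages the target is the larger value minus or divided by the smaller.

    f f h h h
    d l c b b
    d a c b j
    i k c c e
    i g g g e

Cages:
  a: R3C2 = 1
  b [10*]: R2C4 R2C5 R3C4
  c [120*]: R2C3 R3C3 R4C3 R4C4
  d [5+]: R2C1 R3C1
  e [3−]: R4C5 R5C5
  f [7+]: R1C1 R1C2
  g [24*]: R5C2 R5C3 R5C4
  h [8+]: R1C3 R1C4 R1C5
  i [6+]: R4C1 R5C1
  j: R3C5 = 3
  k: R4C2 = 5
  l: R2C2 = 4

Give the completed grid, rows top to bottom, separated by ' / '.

4 3 1 2 5 / 3 4 5 1 2 / 2 1 4 5 3 / 1 5 2 3 4 / 5 2 3 4 1

L is a freebie; hence R2C2 = 4.
Cage a is given; hence R3C2 = 1.
Cage j is given, leaving R3C5 = 3.
Cage k is given, so R4C2 = 5.
Row 5 needs a 1, and only R5C5 is open for it.
Cage b has product 10; hence R2C4 = 1.
Cage e needs two cells with difference 3, so R4C5 = 4.
Cage h has sum 8, which forces R1C3 = 1.
Row 2 already has 1, so R2C1 = 3.
The 4 cells of cage c must have product 120, which forces R2C3 = 5.
5 is placed in row 2; hence R2C5 = 2.
Cage d's pair has sum 5, leaving R3C1 = 2.
Cage c needs product 120, leaving R3C3 = 4.
2 is placed in row 3, so R3C4 = 5.
Column 1 now contains 2, which forces R4C1 = 1.
Column 4 now contains 5, leaving R1C4 = 2.
Column 5 now contains 2, which forces R1C5 = 5.
Column 4 already has 2, so R4C4 = 3.
Cage i's pair has sum 6, so R5C1 = 5.
The 3 cells of cage g must have product 24, leaving R5C4 = 4.
Row 1 now contains 5; hence R1C1 = 4.
Row 1 already has 2, leaving R1C2 = 3.
3 is placed in row 4, leaving R4C3 = 2.
Column 2 now contains 3, so R5C2 = 2.
Column 3 now contains 2, which forces R5C3 = 3.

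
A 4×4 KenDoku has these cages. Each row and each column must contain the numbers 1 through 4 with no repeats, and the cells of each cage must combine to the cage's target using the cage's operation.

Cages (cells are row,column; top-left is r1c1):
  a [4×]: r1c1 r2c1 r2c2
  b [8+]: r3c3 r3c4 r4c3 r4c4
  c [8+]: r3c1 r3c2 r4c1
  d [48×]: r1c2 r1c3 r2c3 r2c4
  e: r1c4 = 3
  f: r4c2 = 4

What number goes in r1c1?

Cage e is a single given cell, which forces r1c4 = 3.
F is a freebie; hence r4c2 = 4.
Cage d has product 48, so r1c3 = 4.
Cage d has product 48, leaving r2c3 = 3.
Cage b has sum 8, which forces r3c3 = 1.
The 4 cells of cage b must have sum 8; hence r3c4 = 4.
Cage b has sum 8, leaving r4c3 = 2.
Cage b needs sum 8; hence r4c4 = 1.
Cage d needs product 48, which forces r1c2 = 2.
Column 2 already has 2, which forces r2c2 = 1.
Column 4 already has 4, so r2c4 = 2.
Row 3 already has 4, which forces r3c1 = 2.
The 3 cells of cage c must have sum 8, which forces r3c2 = 3.
Row 4 already has 1, so r4c1 = 3.
2 is placed in row 1, leaving r1c1 = 1.
1 is placed in row 2; hence r2c1 = 4.
Filled in: 1 2 4 3 / 4 1 3 2 / 2 3 1 4 / 3 4 2 1.

1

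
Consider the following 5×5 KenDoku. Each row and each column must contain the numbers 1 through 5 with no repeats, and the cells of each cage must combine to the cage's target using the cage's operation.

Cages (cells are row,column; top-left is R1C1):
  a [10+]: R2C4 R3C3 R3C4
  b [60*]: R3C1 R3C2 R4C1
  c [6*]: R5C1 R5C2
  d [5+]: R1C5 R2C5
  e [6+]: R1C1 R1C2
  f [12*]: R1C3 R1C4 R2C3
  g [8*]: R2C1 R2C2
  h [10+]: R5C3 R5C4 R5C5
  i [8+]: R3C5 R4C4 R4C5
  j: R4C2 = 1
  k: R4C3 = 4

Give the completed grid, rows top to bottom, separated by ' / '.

Cage j is a single given cell, leaving R4C2 = 1.
Cage k is given, leaving R4C3 = 4.
Row 1 needs a 5, and only R1C2 is open for it.
Cage e needs two cells with sum 6, which forces R1C1 = 1.
Row 1 now contains 1; hence R1C3 = 3.
Row 2 needs a 5, and only R2C4 is open for it.
Row 2 needs a 3, and only R2C5 is open for it.
The two cells of cage d must have sum 5; hence R1C5 = 2.
3 is placed in column 5, which forces R3C5 = 1.
Cage i needs sum 8; hence R4C4 = 2.
The 3 cells of cage i must have sum 8, which forces R4C5 = 5.
Column 5 now contains 5, which forces R5C5 = 4.
2 is placed in row 1, which forces R1C4 = 4.
Cage f needs product 12, which forces R2C3 = 1.
The 3 cells of cage b must have product 60, leaving R3C1 = 5.
Cage b needs product 60; hence R3C2 = 4.
Row 3 now contains 1, which forces R3C3 = 2.
Cage a needs sum 10, leaving R3C4 = 3.
Row 4 already has 5, which forces R4C1 = 3.
Column 1 already has 3, which forces R5C1 = 2.
Row 5 already has 2; hence R5C2 = 3.
Cage h has sum 10, which forces R5C3 = 5.
Cage h has sum 10, so R5C4 = 1.
2 is placed in column 1, so R2C1 = 4.
4 is placed in column 2; hence R2C2 = 2.

1 5 3 4 2 / 4 2 1 5 3 / 5 4 2 3 1 / 3 1 4 2 5 / 2 3 5 1 4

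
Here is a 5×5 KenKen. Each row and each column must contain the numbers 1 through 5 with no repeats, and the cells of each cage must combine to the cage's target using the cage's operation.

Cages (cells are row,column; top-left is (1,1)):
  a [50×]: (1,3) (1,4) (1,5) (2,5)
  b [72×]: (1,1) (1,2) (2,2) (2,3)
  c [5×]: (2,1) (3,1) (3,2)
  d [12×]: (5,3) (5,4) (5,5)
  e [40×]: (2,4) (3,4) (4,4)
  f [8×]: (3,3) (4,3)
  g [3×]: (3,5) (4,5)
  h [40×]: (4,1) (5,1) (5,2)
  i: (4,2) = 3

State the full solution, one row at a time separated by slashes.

3 4 5 1 2 / 1 2 3 4 5 / 5 1 4 2 3 / 4 3 2 5 1 / 2 5 1 3 4

Cage c needs product 5; hence (2,1) = 1.
Cage a needs product 50, which forces (2,5) = 5.
Cage c needs product 5, leaving (3,1) = 5.
Cage c has product 5, which forces (3,2) = 1.
Row 3 now contains 1, which forces (3,5) = 3.
Cage i is given, leaving (4,2) = 3.
Column 5 already has 3, which forces (4,5) = 1.
Column 5 now contains 1; hence (5,5) = 4.
Cage b has product 72, which forces (1,1) = 3.
Column 5 now contains 1, which forces (1,5) = 2.
The 4 cells of cage b must have product 72, which forces (2,3) = 3.
Cage h has product 40, leaving (4,1) = 4.
4 is placed in row 4, which forces (4,3) = 2.
The 3 cells of cage e must have product 40; hence (4,4) = 5.
Row 5 now contains 4; hence (5,1) = 2.
The 3 cells of cage h must have product 40, leaving (5,2) = 5.
Column 3 already has 3, so (5,3) = 1.
Row 5 already has 1; hence (5,4) = 3.
Row 1 now contains 2; hence (1,2) = 4.
Column 3 now contains 1; hence (1,3) = 5.
Column 4 now contains 5, leaving (1,4) = 1.
Cage b has product 72, so (2,2) = 2.
Row 2 now contains 2, which forces (2,4) = 4.
Column 3 now contains 2, which forces (3,3) = 4.
4 is placed in column 4; hence (3,4) = 2.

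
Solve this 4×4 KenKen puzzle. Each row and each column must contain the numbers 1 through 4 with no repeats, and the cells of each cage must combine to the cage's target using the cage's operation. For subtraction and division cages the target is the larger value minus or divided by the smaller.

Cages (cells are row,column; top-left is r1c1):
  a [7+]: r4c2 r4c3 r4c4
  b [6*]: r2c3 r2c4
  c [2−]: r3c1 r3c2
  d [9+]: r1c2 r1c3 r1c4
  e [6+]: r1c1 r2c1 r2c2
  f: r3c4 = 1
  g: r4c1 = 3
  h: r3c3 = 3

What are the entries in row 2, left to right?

Cage h is a single given cell, leaving r3c3 = 3.
Cage f is given, so r3c4 = 1.
G is a freebie, so r4c1 = 3.
Column 3 already has 3, so r2c3 = 2.
The two cells of cage b must have product 6; hence r2c4 = 3.
The 3 cells of cage e must have sum 6, leaving r1c1 = 1.
The 3 cells of cage d must have sum 9, which forces r1c2 = 3.
Column 3 already has 2, leaving r1c3 = 4.
The 3 cells of cage d must have sum 9, leaving r1c4 = 2.
Cage e has sum 6, so r2c1 = 4.
Row 2 now contains 3; hence r2c2 = 1.
Column 1 now contains 4, which forces r3c1 = 2.
Row 3 already has 2, which forces r3c2 = 4.
4 is placed in column 2, so r4c2 = 2.
Column 3 now contains 4; hence r4c3 = 1.
Column 4 already has 2, which forces r4c4 = 4.
Filled in: 1 3 4 2 / 4 1 2 3 / 2 4 3 1 / 3 2 1 4.

4 1 2 3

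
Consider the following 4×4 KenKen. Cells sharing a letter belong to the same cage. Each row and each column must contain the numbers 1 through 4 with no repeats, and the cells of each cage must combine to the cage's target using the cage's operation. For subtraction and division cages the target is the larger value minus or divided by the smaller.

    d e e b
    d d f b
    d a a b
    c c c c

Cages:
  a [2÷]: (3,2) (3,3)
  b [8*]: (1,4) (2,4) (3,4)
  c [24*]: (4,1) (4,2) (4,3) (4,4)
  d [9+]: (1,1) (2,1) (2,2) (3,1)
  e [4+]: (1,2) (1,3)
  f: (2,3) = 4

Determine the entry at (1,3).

3

Cage f is given, so (2,3) = 4.
The only place for 3 in row 3 is (3,1).
Cage d has sum 9, which forces (2,2) = 3.
Column 2 already has 3, so (1,2) = 1.
Cage e needs two cells with sum 4; hence (1,3) = 3.
1 is placed in row 1; hence (1,1) = 2.
Row 1 now contains 2; hence (1,4) = 4.
Cage d needs sum 9, leaving (2,1) = 1.
1 is placed in row 2; hence (2,4) = 2.
Column 4 already has 2, leaving (3,4) = 1.
Column 1 now contains 1; hence (4,1) = 4.
4 is placed in row 4; hence (4,2) = 2.
Row 4 already has 2, which forces (4,3) = 1.
Cage c needs product 24, which forces (4,4) = 3.
Column 2 already has 2; hence (3,2) = 4.
Row 3 now contains 1, leaving (3,3) = 2.
The full grid is 2 1 3 4 / 1 3 4 2 / 3 4 2 1 / 4 2 1 3.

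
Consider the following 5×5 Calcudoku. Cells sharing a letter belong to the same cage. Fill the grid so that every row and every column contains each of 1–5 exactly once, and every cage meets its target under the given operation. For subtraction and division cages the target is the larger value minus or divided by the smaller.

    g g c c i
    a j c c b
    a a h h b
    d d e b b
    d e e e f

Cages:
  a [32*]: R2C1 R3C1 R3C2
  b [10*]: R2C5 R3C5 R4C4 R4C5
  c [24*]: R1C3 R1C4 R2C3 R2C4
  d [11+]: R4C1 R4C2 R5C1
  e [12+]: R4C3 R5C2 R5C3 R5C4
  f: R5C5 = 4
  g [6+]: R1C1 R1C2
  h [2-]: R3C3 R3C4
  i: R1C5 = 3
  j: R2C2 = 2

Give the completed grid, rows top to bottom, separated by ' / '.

Cage i is a single given cell, so R1C5 = 3.
Cage a has product 32, leaving R2C1 = 4.
Cage j is given, leaving R2C2 = 2.
The 3 cells of cage a must have product 32; hence R3C1 = 2.
Cage a needs product 32, so R3C2 = 4.
Cage b has product 10; hence R4C4 = 1.
Cage f is a single given cell, leaving R5C5 = 4.
Cage c has product 24, leaving R2C3 = 1.
1 is placed in column 4, so R2C4 = 3.
1 is placed in row 2, which forces R2C5 = 5.
Column 4 already has 3, which forces R3C4 = 5.
5 is placed in column 5, so R3C5 = 1.
Cage d needs sum 11, so R4C1 = 5.
Cage d needs sum 11; hence R4C2 = 3.
Cage b has product 10; hence R4C5 = 2.
Cage d needs sum 11, leaving R5C1 = 3.
5 is placed in column 4, leaving R5C4 = 2.
Column 1 already has 5, leaving R1C1 = 1.
The two cells of cage g must have sum 6, leaving R1C2 = 5.
Cage c needs product 24, which forces R1C3 = 2.
2 is placed in column 4, so R1C4 = 4.
5 is placed in row 3, so R3C3 = 3.
2 is placed in row 4, so R4C3 = 4.
Cage e needs sum 12; hence R5C2 = 1.
Row 5 already has 2, which forces R5C3 = 5.

1 5 2 4 3 / 4 2 1 3 5 / 2 4 3 5 1 / 5 3 4 1 2 / 3 1 5 2 4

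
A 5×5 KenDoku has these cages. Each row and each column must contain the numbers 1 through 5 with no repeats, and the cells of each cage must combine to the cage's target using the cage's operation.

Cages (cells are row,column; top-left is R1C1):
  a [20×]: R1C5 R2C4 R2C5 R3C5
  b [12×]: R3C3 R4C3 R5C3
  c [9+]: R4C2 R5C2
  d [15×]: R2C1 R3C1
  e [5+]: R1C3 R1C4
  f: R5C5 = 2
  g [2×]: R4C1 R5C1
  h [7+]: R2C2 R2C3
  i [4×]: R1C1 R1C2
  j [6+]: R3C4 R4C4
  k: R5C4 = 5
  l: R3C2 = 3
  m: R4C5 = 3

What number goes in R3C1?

5

L is a freebie, leaving R3C2 = 3.
M is a freebie, leaving R4C5 = 3.
Cage k is given, so R5C4 = 5.
F is a freebie, which forces R5C5 = 2.
The two cells of cage d must have product 15, so R2C1 = 3.
Cage a has product 20, so R2C4 = 1.
Row 3 already has 3, which forces R3C1 = 5.
Cage g needs two cells with product 2, which forces R4C1 = 2.
Cage c's pair has sum 9, leaving R4C2 = 5.
Row 4 already has 2, so R4C4 = 4.
Row 5 now contains 2, so R5C1 = 1.
Row 5 now contains 5, which forces R5C2 = 4.
The 3 cells of cage b must have product 12, leaving R5C3 = 3.
Column 1 now contains 1, so R1C1 = 4.
4 is placed in column 2, so R1C2 = 1.
Cage e needs two cells with sum 5, so R1C3 = 2.
The two cells of cage e must have sum 5, so R1C4 = 3.
1 is placed in row 1, which forces R1C5 = 5.
4 is placed in column 2, which forces R2C2 = 2.
Cage h needs two cells with sum 7, leaving R2C3 = 5.
Column 5 now contains 5; hence R2C5 = 4.
Cage b needs product 12; hence R3C3 = 4.
Column 4 now contains 4; hence R3C4 = 2.
4 is placed in column 5, so R3C5 = 1.
Row 4 now contains 4; hence R4C3 = 1.
The full grid is 4 1 2 3 5 / 3 2 5 1 4 / 5 3 4 2 1 / 2 5 1 4 3 / 1 4 3 5 2.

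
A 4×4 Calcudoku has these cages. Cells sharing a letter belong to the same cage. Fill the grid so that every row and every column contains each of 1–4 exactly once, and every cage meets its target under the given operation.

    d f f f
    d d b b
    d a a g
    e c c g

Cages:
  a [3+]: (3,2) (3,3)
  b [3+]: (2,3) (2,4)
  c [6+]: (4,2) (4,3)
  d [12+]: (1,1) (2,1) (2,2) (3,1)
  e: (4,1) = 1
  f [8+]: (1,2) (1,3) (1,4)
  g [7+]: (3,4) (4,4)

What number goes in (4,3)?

4

Cage e is a single given cell, leaving (4,1) = 1.
Cage d needs sum 12, so (2,2) = 3.
The only place for 2 in row 1 is (1,1).
2 is placed in column 1, which forces (2,1) = 4.
Cage d has sum 12, leaving (3,1) = 3.
Row 3 now contains 3; hence (3,4) = 4.
Column 4 now contains 4, leaving (4,4) = 3.
Cage f needs sum 8, leaving (1,2) = 4.
Cage f needs sum 8, so (1,3) = 3.
Column 4 now contains 3, which forces (1,4) = 1.
1 is placed in column 4, so (2,4) = 2.
Column 2 now contains 4; hence (4,2) = 2.
Row 4 already has 2, which forces (4,3) = 4.
Row 2 already has 2, leaving (2,3) = 1.
2 is placed in column 2, which forces (3,2) = 1.
Cage a needs two cells with sum 3, which forces (3,3) = 2.
Completed grid: 2 4 3 1 / 4 3 1 2 / 3 1 2 4 / 1 2 4 3.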